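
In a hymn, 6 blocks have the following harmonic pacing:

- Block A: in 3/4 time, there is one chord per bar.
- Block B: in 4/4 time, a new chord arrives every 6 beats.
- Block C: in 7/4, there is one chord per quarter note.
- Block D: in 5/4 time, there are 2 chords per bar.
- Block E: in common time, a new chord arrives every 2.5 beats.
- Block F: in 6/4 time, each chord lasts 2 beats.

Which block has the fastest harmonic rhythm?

A: each chord is 3 beats in 3/4, so 1 per bar.
B: each chord is 6 beats in 4/4, so 2/3 per bar.
C: each chord is 1 beat in 7/4, so 7 per bar.
D: each chord is 2.5 beats in 5/4, so 2 per bar.
E: each chord is 2.5 beats in 4/4, so 1.6 per bar.
F: each chord is 2 beats in 6/4, so 3 per bar.
Fastest is C at 7 chords/bar.

Block C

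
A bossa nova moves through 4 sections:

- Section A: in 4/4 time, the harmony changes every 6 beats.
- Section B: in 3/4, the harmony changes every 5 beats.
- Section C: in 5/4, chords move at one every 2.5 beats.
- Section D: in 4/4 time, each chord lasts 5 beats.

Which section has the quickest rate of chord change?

Section C

A: 4 beats/bar ÷ 6 beats/chord = 2/3 chords/bar.
B: 3 beats/bar ÷ 5 beats/chord = 0.6 chords/bar.
C: 5 beats/bar ÷ 2.5 beats/chord = 2 chords/bar.
D: 4 beats/bar ÷ 5 beats/chord = 0.8 chords/bar.
Fastest is C at 2 chords/bar.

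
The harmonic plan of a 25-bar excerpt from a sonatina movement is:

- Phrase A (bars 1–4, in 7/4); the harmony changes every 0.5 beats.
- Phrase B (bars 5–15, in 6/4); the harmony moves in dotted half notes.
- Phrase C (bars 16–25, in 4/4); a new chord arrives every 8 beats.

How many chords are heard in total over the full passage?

A: 4 bars × 7 beats = 28 beats; 0.5 beats/chord → 56 chords.
B: 11 bars × 6 beats = 66 beats; 3 beats/chord → 22 chords.
C: 10 bars × 4 beats = 40 beats; 8 beats/chord → 5 chords.
Total: 56 + 22 + 5 = 83.

83 chords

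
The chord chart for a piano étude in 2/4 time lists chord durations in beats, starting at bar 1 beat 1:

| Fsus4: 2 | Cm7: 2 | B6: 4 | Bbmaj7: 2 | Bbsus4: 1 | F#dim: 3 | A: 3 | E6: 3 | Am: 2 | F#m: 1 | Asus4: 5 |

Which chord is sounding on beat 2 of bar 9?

E6

Beat 2 of bar 9 is beat (9−1)×2 + 2 = 18 overall.
Running totals: Fsus4 ends at 2, Cm7 ends at 4, B6 ends at 8, Bbmaj7 ends at 10, Bbsus4 ends at 11, F#dim ends at 14, A ends at 17, E6 ends at 20.
Beat 18 falls within E6.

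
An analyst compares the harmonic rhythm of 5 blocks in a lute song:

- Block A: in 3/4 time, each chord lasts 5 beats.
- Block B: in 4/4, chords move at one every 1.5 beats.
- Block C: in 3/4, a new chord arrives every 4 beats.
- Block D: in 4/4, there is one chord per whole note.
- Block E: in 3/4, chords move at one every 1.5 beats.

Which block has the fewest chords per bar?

Block A

A: 3/5 = 0.6 chords/bar.
B: 4/1.5 = 8/3 chords/bar.
C: 3/4 = 0.75 chords/bar.
D: 4/4 = 1 chord/bar.
E: 3/1.5 = 2 chords/bar.
Slowest is A at 0.6 chords/bar.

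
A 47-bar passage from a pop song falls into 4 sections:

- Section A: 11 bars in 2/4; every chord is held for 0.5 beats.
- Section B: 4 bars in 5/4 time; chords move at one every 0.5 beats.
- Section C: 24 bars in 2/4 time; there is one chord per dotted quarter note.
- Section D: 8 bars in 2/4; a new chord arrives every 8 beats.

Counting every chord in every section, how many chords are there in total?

118 chords

A has 22 beats and chords last 0.5 each, so 44 chords.
B has 20 beats and chords last 0.5 each, so 40 chords.
C has 48 beats and chords last 1.5 each, so 32 chords.
D has 16 beats and chords last 8 each, so 2 chords.
Total: 44 + 40 + 32 + 2 = 118.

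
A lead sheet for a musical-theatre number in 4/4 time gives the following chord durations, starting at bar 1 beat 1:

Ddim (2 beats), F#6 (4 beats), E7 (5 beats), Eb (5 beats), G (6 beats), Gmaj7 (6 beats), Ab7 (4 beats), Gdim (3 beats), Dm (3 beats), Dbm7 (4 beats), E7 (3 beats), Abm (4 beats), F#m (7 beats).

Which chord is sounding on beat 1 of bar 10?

Dm

Beat 1 of bar 10 is beat (10−1)×4 + 1 = 37 overall.
Running totals: Ddim ends at 2, F#6 ends at 6, E7 ends at 11, Eb ends at 16, G ends at 22, Gmaj7 ends at 28, Ab7 ends at 32, Gdim ends at 35, Dm ends at 38.
Beat 37 falls within Dm.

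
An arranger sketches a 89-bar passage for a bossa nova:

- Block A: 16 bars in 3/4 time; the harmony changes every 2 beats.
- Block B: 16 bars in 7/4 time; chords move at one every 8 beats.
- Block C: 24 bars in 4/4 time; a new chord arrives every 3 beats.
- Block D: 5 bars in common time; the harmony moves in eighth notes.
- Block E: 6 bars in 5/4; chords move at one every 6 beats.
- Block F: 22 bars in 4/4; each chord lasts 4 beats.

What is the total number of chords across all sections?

A: 16·3 = 48 beats, 48/2 = 24 chords.
B: 16·7 = 112 beats, 112/8 = 14 chords.
C: 24·4 = 96 beats, 96/3 = 32 chords.
D: 5·4 = 20 beats, 20/0.5 = 40 chords.
E: 6·5 = 30 beats, 30/6 = 5 chords.
F: 22·4 = 88 beats, 88/4 = 22 chords.
Total: 24 + 14 + 32 + 40 + 5 + 22 = 137.

137 chords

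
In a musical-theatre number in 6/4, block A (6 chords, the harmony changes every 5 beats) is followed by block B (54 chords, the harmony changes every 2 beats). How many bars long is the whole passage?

23 bars

A: 6 × 5 = 30 beats = 5 bars.
B: 54 × 2 = 108 beats = 18 bars.
Total: 5 + 18 = 23 bars.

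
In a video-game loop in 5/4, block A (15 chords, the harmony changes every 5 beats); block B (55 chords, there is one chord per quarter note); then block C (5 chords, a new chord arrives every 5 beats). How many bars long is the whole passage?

31 bars

A: 15 × 5 = 75 beats = 15 bars.
B: 55 × 1 = 55 beats = 11 bars.
C: 5 × 5 = 25 beats = 5 bars.
Total: 15 + 11 + 5 = 31 bars.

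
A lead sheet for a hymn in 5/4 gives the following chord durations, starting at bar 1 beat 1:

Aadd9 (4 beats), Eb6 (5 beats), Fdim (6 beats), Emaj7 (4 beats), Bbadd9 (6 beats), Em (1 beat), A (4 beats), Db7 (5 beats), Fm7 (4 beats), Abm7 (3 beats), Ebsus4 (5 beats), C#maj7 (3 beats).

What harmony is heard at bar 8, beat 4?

Fm7

Beat 4 of bar 8 is beat (8−1)×5 + 4 = 39 overall.
Running totals: Aadd9 ends at 4, Eb6 ends at 9, Fdim ends at 15, Emaj7 ends at 19, Bbadd9 ends at 25, Em ends at 26, A ends at 30, Db7 ends at 35, Fm7 ends at 39.
Beat 39 falls within Fm7.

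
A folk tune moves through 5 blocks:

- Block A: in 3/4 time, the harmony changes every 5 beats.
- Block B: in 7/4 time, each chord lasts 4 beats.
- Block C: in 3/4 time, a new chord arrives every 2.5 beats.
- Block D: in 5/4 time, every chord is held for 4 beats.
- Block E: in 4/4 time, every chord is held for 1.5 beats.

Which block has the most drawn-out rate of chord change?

A: 3/5 = 0.6 chords/bar.
B: 7/4 = 1.75 chords/bar.
C: 3/2.5 = 1.2 chords/bar.
D: 5/4 = 1.25 chords/bar.
E: 4/1.5 = 8/3 chords/bar.
Slowest is A at 0.6 chords/bar.

Block A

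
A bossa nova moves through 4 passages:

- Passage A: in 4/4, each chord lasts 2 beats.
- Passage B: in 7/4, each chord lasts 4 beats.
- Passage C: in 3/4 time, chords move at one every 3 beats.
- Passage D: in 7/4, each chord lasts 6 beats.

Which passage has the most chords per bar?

A: each chord is 2 beats in 4/4, so 2 per bar.
B: each chord is 4 beats in 7/4, so 1.75 per bar.
C: each chord is 3 beats in 3/4, so 1 per bar.
D: each chord is 6 beats in 7/4, so 7/6 per bar.
Fastest is A at 2 chords/bar.

Passage A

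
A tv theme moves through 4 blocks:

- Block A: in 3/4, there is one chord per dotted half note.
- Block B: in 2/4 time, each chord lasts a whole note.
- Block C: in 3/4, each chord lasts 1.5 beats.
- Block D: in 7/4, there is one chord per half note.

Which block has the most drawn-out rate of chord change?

A: 3/3 = 1 chord/bar.
B: 2/4 = 0.5 chords/bar.
C: 3/1.5 = 2 chords/bar.
D: 7/2 = 3.5 chords/bar.
Slowest is B at 0.5 chords/bar.

Block B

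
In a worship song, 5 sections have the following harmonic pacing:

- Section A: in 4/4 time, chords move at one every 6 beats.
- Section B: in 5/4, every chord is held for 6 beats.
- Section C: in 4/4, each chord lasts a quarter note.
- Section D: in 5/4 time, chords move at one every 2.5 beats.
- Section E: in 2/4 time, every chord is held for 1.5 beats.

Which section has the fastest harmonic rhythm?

A: 4/6 = 2/3 chords/bar.
B: 5/6 = 5/6 chords/bar.
C: 4/1 = 4 chords/bar.
D: 5/2.5 = 2 chords/bar.
E: 2/1.5 = 4/3 chords/bar.
Fastest is C at 4 chords/bar.

Section C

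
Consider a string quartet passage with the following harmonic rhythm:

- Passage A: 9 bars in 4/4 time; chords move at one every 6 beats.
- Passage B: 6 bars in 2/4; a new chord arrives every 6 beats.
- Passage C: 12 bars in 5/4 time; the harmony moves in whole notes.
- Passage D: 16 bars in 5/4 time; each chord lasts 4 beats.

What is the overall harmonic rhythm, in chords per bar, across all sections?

1 chords per bar

A: 9 × 4 = 36 beats ÷ 6 = 6 chords.
B: 6 × 2 = 12 beats ÷ 6 = 2 chords.
C: 12 × 5 = 60 beats ÷ 4 = 15 chords.
D: 16 × 5 = 80 beats ÷ 4 = 20 chords.
Overall: 43 chords over 43 bars → 43/43 = 1 chords per bar.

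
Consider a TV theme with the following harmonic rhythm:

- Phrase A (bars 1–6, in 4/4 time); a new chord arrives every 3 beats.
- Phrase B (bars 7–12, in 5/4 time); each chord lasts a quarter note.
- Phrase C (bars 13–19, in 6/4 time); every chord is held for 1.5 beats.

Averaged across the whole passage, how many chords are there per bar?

66/19 chords per bar

A: 6 × 4 = 24 beats ÷ 3 = 8 chords.
B: 6 × 5 = 30 beats ÷ 1 = 30 chords.
C: 7 × 6 = 42 beats ÷ 1.5 = 28 chords.
Overall: 66 chords over 19 bars → 66/19 = 66/19 chords per bar.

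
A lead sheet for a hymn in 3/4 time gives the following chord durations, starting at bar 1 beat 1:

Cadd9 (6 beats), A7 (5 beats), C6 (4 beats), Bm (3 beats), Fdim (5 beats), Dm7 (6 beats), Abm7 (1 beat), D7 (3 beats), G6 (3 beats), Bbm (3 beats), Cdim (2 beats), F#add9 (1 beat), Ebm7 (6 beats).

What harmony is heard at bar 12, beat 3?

G6

Beat 3 of bar 12 is beat (12−1)×3 + 3 = 36 overall.
Running totals: Cadd9 ends at 6, A7 ends at 11, C6 ends at 15, Bm ends at 18, Fdim ends at 23, Dm7 ends at 29, Abm7 ends at 30, D7 ends at 33, G6 ends at 36.
Beat 36 falls within G6.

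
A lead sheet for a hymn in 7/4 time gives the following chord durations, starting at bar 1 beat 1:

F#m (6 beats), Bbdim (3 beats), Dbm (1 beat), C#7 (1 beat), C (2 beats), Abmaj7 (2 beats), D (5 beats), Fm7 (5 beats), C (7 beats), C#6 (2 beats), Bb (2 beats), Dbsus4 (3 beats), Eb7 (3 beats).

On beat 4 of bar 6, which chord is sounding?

Dbsus4

Beat 4 of bar 6 is beat (6−1)×7 + 4 = 39 overall.
Running totals: F#m ends at 6, Bbdim ends at 9, Dbm ends at 10, C#7 ends at 11, C ends at 13, Abmaj7 ends at 15, D ends at 20, Fm7 ends at 25, C ends at 32, C#6 ends at 34, Bb ends at 36, Dbsus4 ends at 39.
Beat 39 falls within Dbsus4.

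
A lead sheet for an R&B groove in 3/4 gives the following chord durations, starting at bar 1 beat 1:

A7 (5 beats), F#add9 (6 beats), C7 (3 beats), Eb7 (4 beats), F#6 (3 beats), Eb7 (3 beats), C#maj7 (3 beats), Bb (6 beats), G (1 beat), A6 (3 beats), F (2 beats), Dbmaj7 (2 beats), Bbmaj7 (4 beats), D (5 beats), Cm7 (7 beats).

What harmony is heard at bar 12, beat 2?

A6

Beat 2 of bar 12 is beat (12−1)×3 + 2 = 35 overall.
Running totals: A7 ends at 5, F#add9 ends at 11, C7 ends at 14, Eb7 ends at 18, F#6 ends at 21, Eb7 ends at 24, C#maj7 ends at 27, Bb ends at 33, G ends at 34, A6 ends at 37.
Beat 35 falls within A6.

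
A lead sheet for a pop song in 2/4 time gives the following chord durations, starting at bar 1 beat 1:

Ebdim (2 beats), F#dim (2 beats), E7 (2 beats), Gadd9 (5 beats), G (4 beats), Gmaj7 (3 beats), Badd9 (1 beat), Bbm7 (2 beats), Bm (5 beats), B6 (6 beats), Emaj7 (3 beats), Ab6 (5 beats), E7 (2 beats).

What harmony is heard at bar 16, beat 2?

Beat 2 of bar 16 is beat (16−1)×2 + 2 = 32 overall.
Running totals: Ebdim ends at 2, F#dim ends at 4, E7 ends at 6, Gadd9 ends at 11, G ends at 15, Gmaj7 ends at 18, Badd9 ends at 19, Bbm7 ends at 21, Bm ends at 26, B6 ends at 32.
Beat 32 falls within B6.

B6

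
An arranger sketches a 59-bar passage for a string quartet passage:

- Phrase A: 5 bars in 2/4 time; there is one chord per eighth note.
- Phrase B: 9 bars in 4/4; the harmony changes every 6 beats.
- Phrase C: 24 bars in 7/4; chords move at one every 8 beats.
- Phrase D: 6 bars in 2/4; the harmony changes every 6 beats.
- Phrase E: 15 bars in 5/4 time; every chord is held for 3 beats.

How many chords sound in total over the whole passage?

74 chords

A has 10 beats and chords last 0.5 each, so 20 chords.
B has 36 beats and chords last 6 each, so 6 chords.
C has 168 beats and chords last 8 each, so 21 chords.
D has 12 beats and chords last 6 each, so 2 chords.
E has 75 beats and chords last 3 each, so 25 chords.
Total: 20 + 6 + 21 + 2 + 25 = 74.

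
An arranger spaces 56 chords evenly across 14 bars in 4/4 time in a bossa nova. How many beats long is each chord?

14 bars × 4 beats/bar = 56 beats total.
56 beats ÷ 56 chords = 1 beats per chord.
(That is a quarter note.)

1 beat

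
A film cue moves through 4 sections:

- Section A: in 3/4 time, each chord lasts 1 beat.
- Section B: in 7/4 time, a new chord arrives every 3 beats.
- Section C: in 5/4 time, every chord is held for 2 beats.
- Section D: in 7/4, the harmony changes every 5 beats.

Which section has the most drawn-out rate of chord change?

Section D

A: each chord is 1 beat in 3/4, so 3 per bar.
B: each chord is 3 beats in 7/4, so 7/3 per bar.
C: each chord is 2 beats in 5/4, so 2.5 per bar.
D: each chord is 5 beats in 7/4, so 1.4 per bar.
Slowest is D at 1.4 chords/bar.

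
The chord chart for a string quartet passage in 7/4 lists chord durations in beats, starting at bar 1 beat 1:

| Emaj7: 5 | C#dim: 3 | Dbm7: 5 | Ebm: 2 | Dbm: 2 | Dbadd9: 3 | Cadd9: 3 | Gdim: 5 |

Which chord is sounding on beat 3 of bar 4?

Beat 3 of bar 4 is beat (4−1)×7 + 3 = 24 overall.
Running totals: Emaj7 ends at 5, C#dim ends at 8, Dbm7 ends at 13, Ebm ends at 15, Dbm ends at 17, Dbadd9 ends at 20, Cadd9 ends at 23, Gdim ends at 28.
Beat 24 falls within Gdim.

Gdim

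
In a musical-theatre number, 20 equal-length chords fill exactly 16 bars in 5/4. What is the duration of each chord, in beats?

16 bars × 5 beats/bar = 80 beats total.
80 beats ÷ 20 chords = 4 beats per chord.
(That is a whole note.)

4 beats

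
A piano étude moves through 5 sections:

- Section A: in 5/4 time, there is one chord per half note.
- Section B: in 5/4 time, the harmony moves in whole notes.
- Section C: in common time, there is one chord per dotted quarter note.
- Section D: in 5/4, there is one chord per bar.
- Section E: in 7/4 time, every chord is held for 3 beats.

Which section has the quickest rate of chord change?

A: 5 beats/bar ÷ 2 beats/chord = 2.5 chords/bar.
B: 5 beats/bar ÷ 4 beats/chord = 1.25 chords/bar.
C: 4 beats/bar ÷ 1.5 beats/chord = 8/3 chords/bar.
D: 5 beats/bar ÷ 5 beats/chord = 1 chord/bar.
E: 7 beats/bar ÷ 3 beats/chord = 7/3 chords/bar.
Fastest is C at 8/3 chords/bar.

Section C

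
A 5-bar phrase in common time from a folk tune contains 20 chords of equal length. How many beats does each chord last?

5 bars × 4 beats/bar = 20 beats total.
20 beats ÷ 20 chords = 1 beats per chord.
(That is a quarter note.)

1 beat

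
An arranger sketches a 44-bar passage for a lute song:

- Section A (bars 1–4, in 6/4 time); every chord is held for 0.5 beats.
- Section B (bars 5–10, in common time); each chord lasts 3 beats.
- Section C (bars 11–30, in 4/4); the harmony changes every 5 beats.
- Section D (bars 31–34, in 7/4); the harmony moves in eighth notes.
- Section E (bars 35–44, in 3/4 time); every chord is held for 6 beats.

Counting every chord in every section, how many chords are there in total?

A: 4 bars × 6 beats = 24 beats; 0.5 beats/chord → 48 chords.
B: 6 bars × 4 beats = 24 beats; 3 beats/chord → 8 chords.
C: 20 bars × 4 beats = 80 beats; 5 beats/chord → 16 chords.
D: 4 bars × 7 beats = 28 beats; 0.5 beats/chord → 56 chords.
E: 10 bars × 3 beats = 30 beats; 6 beats/chord → 5 chords.
Total: 48 + 8 + 16 + 56 + 5 = 133.

133 chords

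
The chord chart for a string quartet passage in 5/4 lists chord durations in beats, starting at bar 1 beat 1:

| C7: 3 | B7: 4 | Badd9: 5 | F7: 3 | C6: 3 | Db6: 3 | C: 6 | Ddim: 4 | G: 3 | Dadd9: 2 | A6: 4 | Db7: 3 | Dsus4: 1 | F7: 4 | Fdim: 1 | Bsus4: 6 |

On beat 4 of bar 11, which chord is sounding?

Beat 4 of bar 11 is beat (11−1)×5 + 4 = 54 overall.
Running totals: C7 ends at 3, B7 ends at 7, Badd9 ends at 12, F7 ends at 15, C6 ends at 18, Db6 ends at 21, C ends at 27, Ddim ends at 31, G ends at 34, Dadd9 ends at 36, A6 ends at 40, Db7 ends at 43, Dsus4 ends at 44, F7 ends at 48, Fdim ends at 49, Bsus4 ends at 55.
Beat 54 falls within Bsus4.

Bsus4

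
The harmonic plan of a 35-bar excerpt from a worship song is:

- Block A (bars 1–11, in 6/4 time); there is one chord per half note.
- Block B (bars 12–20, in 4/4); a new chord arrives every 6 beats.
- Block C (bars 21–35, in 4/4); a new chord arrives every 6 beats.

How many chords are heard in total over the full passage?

49 chords

A has 66 beats and chords last 2 each, so 33 chords.
B has 36 beats and chords last 6 each, so 6 chords.
C has 60 beats and chords last 6 each, so 10 chords.
Total: 33 + 6 + 10 = 49.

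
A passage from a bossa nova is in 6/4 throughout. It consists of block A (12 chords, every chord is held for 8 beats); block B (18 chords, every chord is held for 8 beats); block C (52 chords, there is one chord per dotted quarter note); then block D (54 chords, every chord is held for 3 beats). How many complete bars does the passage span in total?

A: 12 × 8 = 96 beats = 16 bars.
B: 18 × 8 = 144 beats = 24 bars.
C: 52 × 1.5 = 78 beats = 13 bars.
D: 54 × 3 = 162 beats = 27 bars.
Total: 16 + 24 + 13 + 27 = 80 bars.

80 bars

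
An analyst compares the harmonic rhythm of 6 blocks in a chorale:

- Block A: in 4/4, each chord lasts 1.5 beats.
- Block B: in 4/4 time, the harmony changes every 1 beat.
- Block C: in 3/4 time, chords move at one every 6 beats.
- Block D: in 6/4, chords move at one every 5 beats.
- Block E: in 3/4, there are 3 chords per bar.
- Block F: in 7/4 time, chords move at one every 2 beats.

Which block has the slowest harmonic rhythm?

A: 4/1.5 = 8/3 chords/bar.
B: 4/1 = 4 chords/bar.
C: 3/6 = 0.5 chords/bar.
D: 6/5 = 1.2 chords/bar.
E: 3/1 = 3 chords/bar.
F: 7/2 = 3.5 chords/bar.
Slowest is C at 0.5 chords/bar.

Block C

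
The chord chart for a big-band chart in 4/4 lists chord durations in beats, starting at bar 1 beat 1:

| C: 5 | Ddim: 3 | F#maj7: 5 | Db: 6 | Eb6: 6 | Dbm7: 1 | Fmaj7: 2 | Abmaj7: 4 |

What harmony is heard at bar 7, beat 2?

Beat 2 of bar 7 is beat (7−1)×4 + 2 = 26 overall.
Running totals: C ends at 5, Ddim ends at 8, F#maj7 ends at 13, Db ends at 19, Eb6 ends at 25, Dbm7 ends at 26.
Beat 26 falls within Dbm7.

Dbm7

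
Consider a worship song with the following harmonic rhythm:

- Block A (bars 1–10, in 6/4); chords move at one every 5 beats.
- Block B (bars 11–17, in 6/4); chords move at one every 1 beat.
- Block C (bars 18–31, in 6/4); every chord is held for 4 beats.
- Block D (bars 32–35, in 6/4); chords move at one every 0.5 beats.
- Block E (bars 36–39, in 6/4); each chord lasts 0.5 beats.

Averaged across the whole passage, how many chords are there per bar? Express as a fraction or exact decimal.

A: 10 × 6 = 60 beats ÷ 5 = 12 chords.
B: 7 × 6 = 42 beats ÷ 1 = 42 chords.
C: 14 × 6 = 84 beats ÷ 4 = 21 chords.
D: 4 × 6 = 24 beats ÷ 0.5 = 48 chords.
E: 4 × 6 = 24 beats ÷ 0.5 = 48 chords.
Overall: 171 chords over 39 bars → 171/39 = 57/13 chords per bar.

57/13 chords per bar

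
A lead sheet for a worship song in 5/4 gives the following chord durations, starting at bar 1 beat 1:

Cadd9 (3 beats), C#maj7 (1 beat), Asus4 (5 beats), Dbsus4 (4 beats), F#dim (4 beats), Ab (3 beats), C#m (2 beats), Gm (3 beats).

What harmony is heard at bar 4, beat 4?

Beat 4 of bar 4 is beat (4−1)×5 + 4 = 19 overall.
Running totals: Cadd9 ends at 3, C#maj7 ends at 4, Asus4 ends at 9, Dbsus4 ends at 13, F#dim ends at 17, Ab ends at 20.
Beat 19 falls within Ab.

Ab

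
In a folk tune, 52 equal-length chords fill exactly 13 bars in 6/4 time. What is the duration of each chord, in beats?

1.5 beats

13 bars × 6 beats/bar = 78 beats total.
78 beats ÷ 52 chords = 1.5 beats per chord.
(That is a dotted quarter note.)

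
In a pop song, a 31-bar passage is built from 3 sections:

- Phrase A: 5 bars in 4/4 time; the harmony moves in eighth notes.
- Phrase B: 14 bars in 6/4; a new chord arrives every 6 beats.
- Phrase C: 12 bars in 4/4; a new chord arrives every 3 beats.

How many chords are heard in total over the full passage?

A: 5 bars × 4 beats = 20 beats; 0.5 beats/chord → 40 chords.
B: 14 bars × 6 beats = 84 beats; 6 beats/chord → 14 chords.
C: 12 bars × 4 beats = 48 beats; 3 beats/chord → 16 chords.
Total: 40 + 14 + 16 = 70.

70 chords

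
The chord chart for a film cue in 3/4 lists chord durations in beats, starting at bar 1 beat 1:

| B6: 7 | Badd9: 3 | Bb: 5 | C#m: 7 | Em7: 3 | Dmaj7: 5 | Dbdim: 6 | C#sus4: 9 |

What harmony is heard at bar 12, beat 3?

Beat 3 of bar 12 is beat (12−1)×3 + 3 = 36 overall.
Running totals: B6 ends at 7, Badd9 ends at 10, Bb ends at 15, C#m ends at 22, Em7 ends at 25, Dmaj7 ends at 30, Dbdim ends at 36.
Beat 36 falls within Dbdim.

Dbdim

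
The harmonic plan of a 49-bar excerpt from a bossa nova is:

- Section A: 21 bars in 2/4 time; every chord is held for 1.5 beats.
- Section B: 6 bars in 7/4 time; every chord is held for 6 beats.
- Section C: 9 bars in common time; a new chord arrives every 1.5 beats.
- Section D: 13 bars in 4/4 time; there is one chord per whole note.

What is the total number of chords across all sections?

72 chords

A: 21 bars × 2 beats = 42 beats; 1.5 beats/chord → 28 chords.
B: 6 bars × 7 beats = 42 beats; 6 beats/chord → 7 chords.
C: 9 bars × 4 beats = 36 beats; 1.5 beats/chord → 24 chords.
D: 13 bars × 4 beats = 52 beats; 4 beats/chord → 13 chords.
Total: 28 + 7 + 24 + 13 = 72.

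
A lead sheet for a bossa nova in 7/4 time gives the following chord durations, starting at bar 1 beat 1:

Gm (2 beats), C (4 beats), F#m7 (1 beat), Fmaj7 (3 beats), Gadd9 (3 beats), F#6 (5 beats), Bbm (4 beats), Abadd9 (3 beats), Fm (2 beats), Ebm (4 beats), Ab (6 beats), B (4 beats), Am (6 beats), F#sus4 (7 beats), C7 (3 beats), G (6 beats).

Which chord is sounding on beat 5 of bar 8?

F#sus4

Beat 5 of bar 8 is beat (8−1)×7 + 5 = 54 overall.
Running totals: Gm ends at 2, C ends at 6, F#m7 ends at 7, Fmaj7 ends at 10, Gadd9 ends at 13, F#6 ends at 18, Bbm ends at 22, Abadd9 ends at 25, Fm ends at 27, Ebm ends at 31, Ab ends at 37, B ends at 41, Am ends at 47, F#sus4 ends at 54.
Beat 54 falls within F#sus4.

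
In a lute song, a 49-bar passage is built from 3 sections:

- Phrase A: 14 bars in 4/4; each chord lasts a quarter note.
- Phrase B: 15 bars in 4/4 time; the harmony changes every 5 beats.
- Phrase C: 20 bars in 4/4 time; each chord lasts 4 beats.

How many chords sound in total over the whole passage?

A: 14·4 = 56 beats, 56/1 = 56 chords.
B: 15·4 = 60 beats, 60/5 = 12 chords.
C: 20·4 = 80 beats, 80/4 = 20 chords.
Total: 56 + 12 + 20 = 88.

88 chords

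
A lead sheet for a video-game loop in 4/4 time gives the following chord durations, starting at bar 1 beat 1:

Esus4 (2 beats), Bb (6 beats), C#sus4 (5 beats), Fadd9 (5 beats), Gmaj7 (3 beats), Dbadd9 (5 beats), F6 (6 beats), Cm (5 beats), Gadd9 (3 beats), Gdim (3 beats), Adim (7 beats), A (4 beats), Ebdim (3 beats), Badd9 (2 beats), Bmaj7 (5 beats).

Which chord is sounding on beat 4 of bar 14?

Beat 4 of bar 14 is beat (14−1)×4 + 4 = 56 overall.
Running totals: Esus4 ends at 2, Bb ends at 8, C#sus4 ends at 13, Fadd9 ends at 18, Gmaj7 ends at 21, Dbadd9 ends at 26, F6 ends at 32, Cm ends at 37, Gadd9 ends at 40, Gdim ends at 43, Adim ends at 50, A ends at 54, Ebdim ends at 57.
Beat 56 falls within Ebdim.

Ebdim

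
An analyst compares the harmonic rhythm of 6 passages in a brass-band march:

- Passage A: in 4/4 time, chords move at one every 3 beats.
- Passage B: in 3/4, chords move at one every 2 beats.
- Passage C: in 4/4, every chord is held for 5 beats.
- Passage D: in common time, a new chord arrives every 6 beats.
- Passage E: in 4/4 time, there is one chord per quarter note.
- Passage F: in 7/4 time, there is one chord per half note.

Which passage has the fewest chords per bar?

A: each chord is 3 beats in 4/4, so 4/3 per bar.
B: each chord is 2 beats in 3/4, so 1.5 per bar.
C: each chord is 5 beats in 4/4, so 0.8 per bar.
D: each chord is 6 beats in 4/4, so 2/3 per bar.
E: each chord is 1 beat in 4/4, so 4 per bar.
F: each chord is 2 beats in 7/4, so 3.5 per bar.
Slowest is D at 2/3 chords/bar.

Passage D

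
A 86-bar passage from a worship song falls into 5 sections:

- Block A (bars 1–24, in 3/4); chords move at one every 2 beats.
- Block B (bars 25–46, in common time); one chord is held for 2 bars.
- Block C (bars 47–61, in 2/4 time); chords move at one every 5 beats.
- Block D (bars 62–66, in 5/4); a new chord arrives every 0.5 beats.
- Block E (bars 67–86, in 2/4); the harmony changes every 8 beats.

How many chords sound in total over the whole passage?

108 chords

A has 72 beats and chords last 2 each, so 36 chords.
B has 88 beats and chords last 8 each, so 11 chords.
C has 30 beats and chords last 5 each, so 6 chords.
D has 25 beats and chords last 0.5 each, so 50 chords.
E has 40 beats and chords last 8 each, so 5 chords.
Total: 36 + 11 + 6 + 50 + 5 = 108.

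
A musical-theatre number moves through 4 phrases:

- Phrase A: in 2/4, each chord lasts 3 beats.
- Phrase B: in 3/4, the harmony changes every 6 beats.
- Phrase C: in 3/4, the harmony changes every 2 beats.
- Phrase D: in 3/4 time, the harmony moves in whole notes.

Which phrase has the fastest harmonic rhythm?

A: 2 beats/bar ÷ 3 beats/chord = 2/3 chords/bar.
B: 3 beats/bar ÷ 6 beats/chord = 0.5 chords/bar.
C: 3 beats/bar ÷ 2 beats/chord = 1.5 chords/bar.
D: 3 beats/bar ÷ 4 beats/chord = 0.75 chords/bar.
Fastest is C at 1.5 chords/bar.

Phrase C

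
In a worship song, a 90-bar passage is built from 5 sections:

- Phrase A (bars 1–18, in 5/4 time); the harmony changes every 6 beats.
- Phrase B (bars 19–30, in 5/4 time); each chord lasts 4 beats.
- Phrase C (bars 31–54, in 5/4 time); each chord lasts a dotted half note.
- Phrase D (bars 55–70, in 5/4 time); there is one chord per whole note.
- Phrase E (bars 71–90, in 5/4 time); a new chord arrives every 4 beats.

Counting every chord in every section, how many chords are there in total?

115 chords

A: 18·5 = 90 beats, 90/6 = 15 chords.
B: 12·5 = 60 beats, 60/4 = 15 chords.
C: 24·5 = 120 beats, 120/3 = 40 chords.
D: 16·5 = 80 beats, 80/4 = 20 chords.
E: 20·5 = 100 beats, 100/4 = 25 chords.
Total: 15 + 15 + 40 + 20 + 25 = 115.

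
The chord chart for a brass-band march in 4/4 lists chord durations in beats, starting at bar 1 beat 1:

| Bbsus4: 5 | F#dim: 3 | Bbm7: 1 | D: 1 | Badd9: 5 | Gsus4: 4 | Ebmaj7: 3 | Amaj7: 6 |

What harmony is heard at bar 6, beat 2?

Ebmaj7

Beat 2 of bar 6 is beat (6−1)×4 + 2 = 22 overall.
Running totals: Bbsus4 ends at 5, F#dim ends at 8, Bbm7 ends at 9, D ends at 10, Badd9 ends at 15, Gsus4 ends at 19, Ebmaj7 ends at 22.
Beat 22 falls within Ebmaj7.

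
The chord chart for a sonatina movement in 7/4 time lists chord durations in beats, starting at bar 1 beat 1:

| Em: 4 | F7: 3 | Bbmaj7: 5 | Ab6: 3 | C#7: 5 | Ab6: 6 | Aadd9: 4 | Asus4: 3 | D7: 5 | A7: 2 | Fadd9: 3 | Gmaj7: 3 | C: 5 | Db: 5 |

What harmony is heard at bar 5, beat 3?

Beat 3 of bar 5 is beat (5−1)×7 + 3 = 31 overall.
Running totals: Em ends at 4, F7 ends at 7, Bbmaj7 ends at 12, Ab6 ends at 15, C#7 ends at 20, Ab6 ends at 26, Aadd9 ends at 30, Asus4 ends at 33.
Beat 31 falls within Asus4.

Asus4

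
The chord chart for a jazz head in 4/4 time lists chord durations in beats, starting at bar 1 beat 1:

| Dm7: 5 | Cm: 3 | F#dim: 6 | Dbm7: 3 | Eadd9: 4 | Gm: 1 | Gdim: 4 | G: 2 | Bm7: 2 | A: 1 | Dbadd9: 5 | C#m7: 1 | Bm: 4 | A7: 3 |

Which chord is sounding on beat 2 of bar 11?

Beat 2 of bar 11 is beat (11−1)×4 + 2 = 42 overall.
Running totals: Dm7 ends at 5, Cm ends at 8, F#dim ends at 14, Dbm7 ends at 17, Eadd9 ends at 21, Gm ends at 22, Gdim ends at 26, G ends at 28, Bm7 ends at 30, A ends at 31, Dbadd9 ends at 36, C#m7 ends at 37, Bm ends at 41, A7 ends at 44.
Beat 42 falls within A7.

A7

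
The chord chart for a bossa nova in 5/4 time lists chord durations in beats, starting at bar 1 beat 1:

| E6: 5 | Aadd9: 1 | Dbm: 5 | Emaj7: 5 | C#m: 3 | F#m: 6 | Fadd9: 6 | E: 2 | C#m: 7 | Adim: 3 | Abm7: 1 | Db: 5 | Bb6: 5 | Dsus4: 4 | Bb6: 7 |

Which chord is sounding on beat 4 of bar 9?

Beat 4 of bar 9 is beat (9−1)×5 + 4 = 44 overall.
Running totals: E6 ends at 5, Aadd9 ends at 6, Dbm ends at 11, Emaj7 ends at 16, C#m ends at 19, F#m ends at 25, Fadd9 ends at 31, E ends at 33, C#m ends at 40, Adim ends at 43, Abm7 ends at 44.
Beat 44 falls within Abm7.

Abm7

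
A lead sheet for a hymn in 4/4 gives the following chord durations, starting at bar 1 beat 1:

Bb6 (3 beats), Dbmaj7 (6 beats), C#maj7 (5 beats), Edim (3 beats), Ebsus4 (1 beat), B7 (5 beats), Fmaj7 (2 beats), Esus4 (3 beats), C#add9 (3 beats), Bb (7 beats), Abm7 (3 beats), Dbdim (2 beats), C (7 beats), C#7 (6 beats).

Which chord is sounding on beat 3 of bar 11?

Beat 3 of bar 11 is beat (11−1)×4 + 3 = 43 overall.
Running totals: Bb6 ends at 3, Dbmaj7 ends at 9, C#maj7 ends at 14, Edim ends at 17, Ebsus4 ends at 18, B7 ends at 23, Fmaj7 ends at 25, Esus4 ends at 28, C#add9 ends at 31, Bb ends at 38, Abm7 ends at 41, Dbdim ends at 43.
Beat 43 falls within Dbdim.

Dbdim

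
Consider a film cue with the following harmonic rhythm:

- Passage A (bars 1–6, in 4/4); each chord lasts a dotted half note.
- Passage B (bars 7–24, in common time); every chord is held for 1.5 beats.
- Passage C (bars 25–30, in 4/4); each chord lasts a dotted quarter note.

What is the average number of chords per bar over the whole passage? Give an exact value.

2.4 chords per bar

A: 6 × 4 = 24 beats ÷ 3 = 8 chords.
B: 18 × 4 = 72 beats ÷ 1.5 = 48 chords.
C: 6 × 4 = 24 beats ÷ 1.5 = 16 chords.
Overall: 72 chords over 30 bars → 72/30 = 2.4 chords per bar.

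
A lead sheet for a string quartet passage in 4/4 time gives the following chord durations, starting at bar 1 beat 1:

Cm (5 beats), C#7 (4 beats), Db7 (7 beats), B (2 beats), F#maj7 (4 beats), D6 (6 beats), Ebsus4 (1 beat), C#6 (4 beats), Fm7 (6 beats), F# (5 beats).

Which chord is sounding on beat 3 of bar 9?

Beat 3 of bar 9 is beat (9−1)×4 + 3 = 35 overall.
Running totals: Cm ends at 5, C#7 ends at 9, Db7 ends at 16, B ends at 18, F#maj7 ends at 22, D6 ends at 28, Ebsus4 ends at 29, C#6 ends at 33, Fm7 ends at 39.
Beat 35 falls within Fm7.

Fm7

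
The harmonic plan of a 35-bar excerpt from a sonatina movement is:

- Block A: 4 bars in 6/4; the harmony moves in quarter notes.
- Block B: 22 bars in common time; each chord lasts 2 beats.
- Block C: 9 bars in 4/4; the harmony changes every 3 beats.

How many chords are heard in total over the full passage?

A has 24 beats and chords last 1 each, so 24 chords.
B has 88 beats and chords last 2 each, so 44 chords.
C has 36 beats and chords last 3 each, so 12 chords.
Total: 24 + 44 + 12 = 80.

80 chords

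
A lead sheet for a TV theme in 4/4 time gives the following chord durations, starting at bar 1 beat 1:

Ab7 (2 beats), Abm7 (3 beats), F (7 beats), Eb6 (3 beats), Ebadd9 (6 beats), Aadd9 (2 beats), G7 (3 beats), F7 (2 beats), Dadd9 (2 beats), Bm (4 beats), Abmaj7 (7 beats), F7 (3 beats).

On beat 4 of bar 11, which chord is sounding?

F7

Beat 4 of bar 11 is beat (11−1)×4 + 4 = 44 overall.
Running totals: Ab7 ends at 2, Abm7 ends at 5, F ends at 12, Eb6 ends at 15, Ebadd9 ends at 21, Aadd9 ends at 23, G7 ends at 26, F7 ends at 28, Dadd9 ends at 30, Bm ends at 34, Abmaj7 ends at 41, F7 ends at 44.
Beat 44 falls within F7.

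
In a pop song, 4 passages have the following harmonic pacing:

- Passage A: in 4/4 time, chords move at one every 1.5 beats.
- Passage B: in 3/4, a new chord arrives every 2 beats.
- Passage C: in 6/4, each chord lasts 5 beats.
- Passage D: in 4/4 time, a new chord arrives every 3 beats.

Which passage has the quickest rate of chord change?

Passage A

A: each chord is 1.5 beats in 4/4, so 8/3 per bar.
B: each chord is 2 beats in 3/4, so 1.5 per bar.
C: each chord is 5 beats in 6/4, so 1.2 per bar.
D: each chord is 3 beats in 4/4, so 4/3 per bar.
Fastest is A at 8/3 chords/bar.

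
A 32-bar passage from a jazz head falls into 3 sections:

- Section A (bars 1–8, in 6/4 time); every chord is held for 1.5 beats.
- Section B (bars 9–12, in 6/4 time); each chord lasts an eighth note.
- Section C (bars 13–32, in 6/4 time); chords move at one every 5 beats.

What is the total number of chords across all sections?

104 chords

A has 48 beats and chords last 1.5 each, so 32 chords.
B has 24 beats and chords last 0.5 each, so 48 chords.
C has 120 beats and chords last 5 each, so 24 chords.
Total: 32 + 48 + 24 = 104.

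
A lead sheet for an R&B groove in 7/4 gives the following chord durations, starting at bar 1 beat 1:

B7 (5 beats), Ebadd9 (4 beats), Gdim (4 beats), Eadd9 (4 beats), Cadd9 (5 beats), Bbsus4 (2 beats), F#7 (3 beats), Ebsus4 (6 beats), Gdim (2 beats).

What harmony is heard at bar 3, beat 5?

Beat 5 of bar 3 is beat (3−1)×7 + 5 = 19 overall.
Running totals: B7 ends at 5, Ebadd9 ends at 9, Gdim ends at 13, Eadd9 ends at 17, Cadd9 ends at 22.
Beat 19 falls within Cadd9.

Cadd9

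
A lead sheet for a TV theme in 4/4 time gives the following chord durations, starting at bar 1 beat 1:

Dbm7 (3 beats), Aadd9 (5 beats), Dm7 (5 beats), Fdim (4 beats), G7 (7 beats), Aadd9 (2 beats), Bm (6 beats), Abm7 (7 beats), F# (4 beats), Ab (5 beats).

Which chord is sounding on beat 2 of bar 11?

Beat 2 of bar 11 is beat (11−1)×4 + 2 = 42 overall.
Running totals: Dbm7 ends at 3, Aadd9 ends at 8, Dm7 ends at 13, Fdim ends at 17, G7 ends at 24, Aadd9 ends at 26, Bm ends at 32, Abm7 ends at 39, F# ends at 43.
Beat 42 falls within F#.

F#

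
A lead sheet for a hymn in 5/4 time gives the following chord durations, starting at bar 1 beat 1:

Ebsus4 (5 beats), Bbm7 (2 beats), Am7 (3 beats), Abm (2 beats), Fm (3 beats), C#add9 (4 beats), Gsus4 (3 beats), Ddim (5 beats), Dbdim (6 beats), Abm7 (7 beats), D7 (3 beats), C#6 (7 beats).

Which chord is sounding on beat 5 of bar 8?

Abm7

Beat 5 of bar 8 is beat (8−1)×5 + 5 = 40 overall.
Running totals: Ebsus4 ends at 5, Bbm7 ends at 7, Am7 ends at 10, Abm ends at 12, Fm ends at 15, C#add9 ends at 19, Gsus4 ends at 22, Ddim ends at 27, Dbdim ends at 33, Abm7 ends at 40.
Beat 40 falls within Abm7.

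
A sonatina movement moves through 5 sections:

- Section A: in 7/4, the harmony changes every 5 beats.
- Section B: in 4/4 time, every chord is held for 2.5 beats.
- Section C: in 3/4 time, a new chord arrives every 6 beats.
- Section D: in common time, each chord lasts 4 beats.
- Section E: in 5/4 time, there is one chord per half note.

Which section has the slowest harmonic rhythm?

A: each chord is 5 beats in 7/4, so 1.4 per bar.
B: each chord is 2.5 beats in 4/4, so 1.6 per bar.
C: each chord is 6 beats in 3/4, so 0.5 per bar.
D: each chord is 4 beats in 4/4, so 1 per bar.
E: each chord is 2 beats in 5/4, so 2.5 per bar.
Slowest is C at 0.5 chords/bar.

Section C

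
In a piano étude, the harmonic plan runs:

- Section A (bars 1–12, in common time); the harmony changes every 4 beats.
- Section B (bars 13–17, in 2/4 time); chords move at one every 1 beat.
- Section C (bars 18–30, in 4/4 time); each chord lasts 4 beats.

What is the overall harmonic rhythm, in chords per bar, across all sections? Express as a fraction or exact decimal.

A: 12 bars of 4 beats is 48 beats; at 4 beats each that's 12 chords.
B: 5 bars of 2 beats is 10 beats; at 1 beat each that's 10 chords.
C: 13 bars of 4 beats is 52 beats; at 4 beats each that's 13 chords.
Overall: 35 chords over 30 bars → 35/30 = 7/6 chords per bar.

7/6 chords per bar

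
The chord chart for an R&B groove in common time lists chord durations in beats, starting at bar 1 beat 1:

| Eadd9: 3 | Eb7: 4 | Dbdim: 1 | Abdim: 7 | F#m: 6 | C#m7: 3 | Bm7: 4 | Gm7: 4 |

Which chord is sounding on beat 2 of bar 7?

Beat 2 of bar 7 is beat (7−1)×4 + 2 = 26 overall.
Running totals: Eadd9 ends at 3, Eb7 ends at 7, Dbdim ends at 8, Abdim ends at 15, F#m ends at 21, C#m7 ends at 24, Bm7 ends at 28.
Beat 26 falls within Bm7.

Bm7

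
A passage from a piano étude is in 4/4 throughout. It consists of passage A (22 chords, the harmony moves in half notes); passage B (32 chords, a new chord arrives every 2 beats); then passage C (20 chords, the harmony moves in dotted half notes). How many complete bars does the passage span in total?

A: 22 × 2 = 44 beats = 11 bars.
B: 32 × 2 = 64 beats = 16 bars.
C: 20 × 3 = 60 beats = 15 bars.
Total: 11 + 16 + 15 = 42 bars.

42 bars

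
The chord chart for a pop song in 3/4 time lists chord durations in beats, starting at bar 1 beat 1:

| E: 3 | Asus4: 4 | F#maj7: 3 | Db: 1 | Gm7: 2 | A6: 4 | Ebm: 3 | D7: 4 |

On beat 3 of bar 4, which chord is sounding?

Gm7

Beat 3 of bar 4 is beat (4−1)×3 + 3 = 12 overall.
Running totals: E ends at 3, Asus4 ends at 7, F#maj7 ends at 10, Db ends at 11, Gm7 ends at 13.
Beat 12 falls within Gm7.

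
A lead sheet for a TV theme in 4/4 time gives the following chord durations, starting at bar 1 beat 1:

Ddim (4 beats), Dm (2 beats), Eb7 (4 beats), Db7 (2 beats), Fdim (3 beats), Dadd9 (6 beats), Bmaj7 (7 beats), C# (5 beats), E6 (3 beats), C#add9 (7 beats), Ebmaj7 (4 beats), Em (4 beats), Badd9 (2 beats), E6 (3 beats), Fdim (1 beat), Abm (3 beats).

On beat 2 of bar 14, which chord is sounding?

E6

Beat 2 of bar 14 is beat (14−1)×4 + 2 = 54 overall.
Running totals: Ddim ends at 4, Dm ends at 6, Eb7 ends at 10, Db7 ends at 12, Fdim ends at 15, Dadd9 ends at 21, Bmaj7 ends at 28, C# ends at 33, E6 ends at 36, C#add9 ends at 43, Ebmaj7 ends at 47, Em ends at 51, Badd9 ends at 53, E6 ends at 56.
Beat 54 falls within E6.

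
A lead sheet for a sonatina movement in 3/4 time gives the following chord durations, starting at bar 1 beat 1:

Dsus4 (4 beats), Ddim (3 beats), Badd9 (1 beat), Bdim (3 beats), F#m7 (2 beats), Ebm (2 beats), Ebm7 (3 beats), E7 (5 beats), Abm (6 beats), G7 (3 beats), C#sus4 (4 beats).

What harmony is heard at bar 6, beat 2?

Beat 2 of bar 6 is beat (6−1)×3 + 2 = 17 overall.
Running totals: Dsus4 ends at 4, Ddim ends at 7, Badd9 ends at 8, Bdim ends at 11, F#m7 ends at 13, Ebm ends at 15, Ebm7 ends at 18.
Beat 17 falls within Ebm7.

Ebm7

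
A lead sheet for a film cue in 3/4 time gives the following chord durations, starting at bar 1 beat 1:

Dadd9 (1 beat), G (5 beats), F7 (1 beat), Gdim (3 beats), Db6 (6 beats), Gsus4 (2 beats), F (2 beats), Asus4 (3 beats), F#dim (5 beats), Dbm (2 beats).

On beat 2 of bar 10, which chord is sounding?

Beat 2 of bar 10 is beat (10−1)×3 + 2 = 29 overall.
Running totals: Dadd9 ends at 1, G ends at 6, F7 ends at 7, Gdim ends at 10, Db6 ends at 16, Gsus4 ends at 18, F ends at 20, Asus4 ends at 23, F#dim ends at 28, Dbm ends at 30.
Beat 29 falls within Dbm.

Dbm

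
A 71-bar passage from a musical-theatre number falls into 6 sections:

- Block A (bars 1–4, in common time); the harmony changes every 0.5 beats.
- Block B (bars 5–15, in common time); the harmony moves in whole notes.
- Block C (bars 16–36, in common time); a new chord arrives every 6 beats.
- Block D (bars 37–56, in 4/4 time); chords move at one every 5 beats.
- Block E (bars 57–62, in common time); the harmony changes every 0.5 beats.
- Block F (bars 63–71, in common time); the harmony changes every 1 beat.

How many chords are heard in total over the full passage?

157 chords

A: 4 bars × 4 beats = 16 beats; 0.5 beats/chord → 32 chords.
B: 11 bars × 4 beats = 44 beats; 4 beats/chord → 11 chords.
C: 21 bars × 4 beats = 84 beats; 6 beats/chord → 14 chords.
D: 20 bars × 4 beats = 80 beats; 5 beats/chord → 16 chords.
E: 6 bars × 4 beats = 24 beats; 0.5 beats/chord → 48 chords.
F: 9 bars × 4 beats = 36 beats; 1 beat/chord → 36 chords.
Total: 32 + 11 + 14 + 16 + 48 + 36 = 157.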